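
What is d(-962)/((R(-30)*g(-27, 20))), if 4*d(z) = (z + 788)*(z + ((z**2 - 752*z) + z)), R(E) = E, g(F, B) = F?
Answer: -11940344/135 ≈ -88447.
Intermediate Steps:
d(z) = (788 + z)*(z**2 - 750*z)/4 (d(z) = ((z + 788)*(z + ((z**2 - 752*z) + z)))/4 = ((788 + z)*(z + (z**2 - 751*z)))/4 = ((788 + z)*(z**2 - 750*z))/4 = (788 + z)*(z**2 - 750*z)/4)
d(-962)/((R(-30)*g(-27, 20))) = ((1/4)*(-962)*(-591000 + (-962)**2 + 38*(-962)))/((-30*(-27))) = ((1/4)*(-962)*(-591000 + 925444 - 36556))/810 = ((1/4)*(-962)*297888)*(1/810) = -71642064*1/810 = -11940344/135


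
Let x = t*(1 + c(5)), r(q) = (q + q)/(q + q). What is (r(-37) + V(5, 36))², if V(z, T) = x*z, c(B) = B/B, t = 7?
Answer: 5041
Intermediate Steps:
c(B) = 1
r(q) = 1 (r(q) = (2*q)/((2*q)) = (2*q)*(1/(2*q)) = 1)
x = 14 (x = 7*(1 + 1) = 7*2 = 14)
V(z, T) = 14*z
(r(-37) + V(5, 36))² = (1 + 14*5)² = (1 + 70)² = 71² = 5041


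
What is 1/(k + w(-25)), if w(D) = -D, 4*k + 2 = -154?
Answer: -1/14 ≈ -0.071429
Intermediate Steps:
k = -39 (k = -1/2 + (1/4)*(-154) = -1/2 - 77/2 = -39)
1/(k + w(-25)) = 1/(-39 - 1*(-25)) = 1/(-39 + 25) = 1/(-14) = -1/14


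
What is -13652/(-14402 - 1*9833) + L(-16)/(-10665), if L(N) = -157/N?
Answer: 465154477/827092080 ≈ 0.56240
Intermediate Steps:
-13652/(-14402 - 1*9833) + L(-16)/(-10665) = -13652/(-14402 - 1*9833) - 157/(-16)/(-10665) = -13652/(-14402 - 9833) - 157*(-1/16)*(-1/10665) = -13652/(-24235) + (157/16)*(-1/10665) = -13652*(-1/24235) - 157/170640 = 13652/24235 - 157/170640 = 465154477/827092080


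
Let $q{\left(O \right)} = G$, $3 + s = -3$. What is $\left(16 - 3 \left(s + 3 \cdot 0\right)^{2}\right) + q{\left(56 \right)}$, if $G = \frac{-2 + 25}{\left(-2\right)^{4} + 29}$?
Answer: $- \frac{4117}{45} \approx -91.489$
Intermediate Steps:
$s = -6$ ($s = -3 - 3 = -6$)
$G = \frac{23}{45}$ ($G = \frac{23}{16 + 29} = \frac{23}{45} \approx 0.51111$)
$q{\left(O \right)} = \frac{23}{45}$
$\left(16 - 3 \left(s + 3 \cdot 0\right)^{2}\right) + q{\left(56 \right)} = \left(16 - 3 \left(-6 + 3 \cdot 0\right)^{2}\right) + \frac{23}{45} = \left(16 - 3 \left(-6 + 0\right)^{2}\right) + \frac{23}{45} = \left(16 - 3 \left(-6\right)^{2}\right) + \frac{23}{45} = \left(16 - 108\right) + \frac{23}{45} = -92 + \frac{23}{45} = - \frac{4117}{45}$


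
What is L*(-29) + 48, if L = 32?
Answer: -880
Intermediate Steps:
L*(-29) + 48 = 32*(-29) + 48 = -928 + 48 = -880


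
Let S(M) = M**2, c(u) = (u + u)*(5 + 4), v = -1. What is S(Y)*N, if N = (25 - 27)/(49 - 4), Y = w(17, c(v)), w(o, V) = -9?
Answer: -18/5 ≈ -3.6000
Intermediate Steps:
c(u) = 18*u (c(u) = (2*u)*9 = 18*u)
Y = -9
N = -2/45 ≈ -0.044444
S(Y)*N = (-9)**2*(-2/45) = 81*(-2/45) = -18/5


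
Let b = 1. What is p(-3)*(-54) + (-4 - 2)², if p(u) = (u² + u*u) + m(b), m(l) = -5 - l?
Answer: -612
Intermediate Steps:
p(u) = -6 + 2*u² (p(u) = (u² + u*u) + (-5 - 1*1) = (u² + u²) + (-5 - 1) = 2*u² - 6 = -6 + 2*u²)
p(-3)*(-54) + (-4 - 2)² = (-6 + 2*(-3)²)*(-54) + (-4 - 2)² = (-6 + 2*9)*(-54) + (-6)² = (-6 + 18)*(-54) + 36 = 12*(-54) + 36 = -648 + 36 = -612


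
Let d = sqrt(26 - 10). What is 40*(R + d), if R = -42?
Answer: -1520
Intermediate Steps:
d = 4 (d = sqrt(16) = 4)
40*(R + d) = 40*(-42 + 4) = 40*(-38) = -1520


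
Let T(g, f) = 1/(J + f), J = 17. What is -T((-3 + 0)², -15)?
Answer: -½ ≈ -0.50000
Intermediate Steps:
T(g, f) = 1/(17 + f)
-T((-3 + 0)², -15) = -1/(17 - 15) = -1/2 = -1*½ = -½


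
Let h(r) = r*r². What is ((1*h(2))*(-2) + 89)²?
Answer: 5329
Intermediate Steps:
h(r) = r³
((1*h(2))*(-2) + 89)² = ((1*2³)*(-2) + 89)² = ((1*8)*(-2) + 89)² = (8*(-2) + 89)² = (-16 + 89)² = 73² = 5329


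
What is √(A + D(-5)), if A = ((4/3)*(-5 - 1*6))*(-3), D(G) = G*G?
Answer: √69 ≈ 8.3066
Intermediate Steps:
D(G) = G²
A = 44 (A = ((4*(⅓))*(-5 - 6))*(-3) = ((4/3)*(-11))*(-3) = -44/3*(-3) = 44)
√(A + D(-5)) = √(44 + (-5)²) = √(44 + 25) = √69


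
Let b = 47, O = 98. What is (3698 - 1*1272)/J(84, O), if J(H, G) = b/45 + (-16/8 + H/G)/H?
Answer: 5349330/2273 ≈ 2353.4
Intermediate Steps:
J(H, G) = 47/45 + (-2 + H/G)/H (J(H, G) = 47/45 + (-16/8 + H/G)/H = 47*(1/45) + (-16*1/8 + H/G)/H = 47/45 + (-2 + H/G)/H)
(3698 - 1*1272)/J(84, O) = (3698 - 1*1272)/(47/45 + 1/98 - 2/84) = (3698 - 1272)/(47/45 + 1/98 - 2*1/84) = 2426/(47/45 + 1/98 - 1/42) = 2426/(2273/2205) = 2426*(2205/2273) = 5349330/2273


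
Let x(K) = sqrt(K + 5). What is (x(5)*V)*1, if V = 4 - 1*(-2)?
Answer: 6*sqrt(10) ≈ 18.974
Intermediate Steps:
V = 6 (V = 4 + 2 = 6)
x(K) = sqrt(5 + K)
(x(5)*V)*1 = (sqrt(5 + 5)*6)*1 = (sqrt(10)*6)*1 = (6*sqrt(10))*1 = 6*sqrt(10)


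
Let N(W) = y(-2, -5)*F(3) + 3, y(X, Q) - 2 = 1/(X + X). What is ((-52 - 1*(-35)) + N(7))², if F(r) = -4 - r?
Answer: 11025/16 ≈ 689.06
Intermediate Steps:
y(X, Q) = 2 + 1/(2*X) (y(X, Q) = 2 + 1/(X + X) = 2 + 1/(2*X))
N(W) = -37/4 (N(W) = (2 + (½)/(-2))*(-4 - 1*3) + 3 = (2 + (½)*(-½))*(-4 - 3) + 3 = (2 - ¼)*(-7) + 3 = (7/4)*(-7) + 3 = -49/4 + 3 = -37/4)
((-52 - 1*(-35)) + N(7))² = ((-52 - 1*(-35)) - 37/4)² = ((-52 + 35) - 37/4)² = (-17 - 37/4)² = (-105/4)² = 11025/16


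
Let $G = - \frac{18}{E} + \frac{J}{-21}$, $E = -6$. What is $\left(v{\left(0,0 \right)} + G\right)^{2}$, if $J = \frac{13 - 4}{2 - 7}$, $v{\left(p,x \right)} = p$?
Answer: $\frac{11664}{1225} \approx 9.5216$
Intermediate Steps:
$J = - \frac{9}{5}$ ($J = \frac{9}{-5} = 9 \left(- \frac{1}{5}\right) = - \frac{9}{5} \approx -1.8$)
$G = \frac{108}{35}$ ($G = - \frac{18}{-6} - \frac{9}{5 \left(-21\right)} = \left(-18\right) \left(- \frac{1}{6}\right) - - \frac{3}{35} = 3 + \frac{3}{35} = \frac{108}{35} \approx 3.0857$)
$\left(v{\left(0,0 \right)} + G\right)^{2} = \left(0 + \frac{108}{35}\right)^{2} = \left(\frac{108}{35}\right)^{2} = \frac{11664}{1225}$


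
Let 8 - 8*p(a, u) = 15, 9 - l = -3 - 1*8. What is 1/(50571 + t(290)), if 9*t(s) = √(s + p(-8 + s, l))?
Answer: 3641112/184134674695 - 6*√514/184134674695 ≈ 1.9773e-5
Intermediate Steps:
l = 20 (l = 9 - (-3 - 1*8) = 9 - (-3 - 8) = 9 - 1*(-11) = 9 + 11 = 20)
p(a, u) = -7/8 (p(a, u) = 1 - ⅛*15 = 1 - 15/8 = -7/8)
t(s) = √(-7/8 + s)/9 (t(s) = √(s - 7/8)/9 = √(-7/8 + s)/9)
1/(50571 + t(290)) = 1/(50571 + √(-14 + 16*290)/36) = 1/(50571 + √(-14 + 4640)/36) = 1/(50571 + √4626/36) = 1/(50571 + (3*√514)/36) = 1/(50571 + √514/12)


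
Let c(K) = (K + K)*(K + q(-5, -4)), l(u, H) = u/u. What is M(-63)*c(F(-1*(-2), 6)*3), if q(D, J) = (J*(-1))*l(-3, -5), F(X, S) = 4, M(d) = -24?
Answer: -9216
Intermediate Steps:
l(u, H) = 1
q(D, J) = -J (q(D, J) = (J*(-1))*1 = -J*1 = -J)
c(K) = 2*K*(4 + K) (c(K) = (K + K)*(K - 1*(-4)) = (2*K)*(K + 4) = (2*K)*(4 + K) = 2*K*(4 + K))
M(-63)*c(F(-1*(-2), 6)*3) = -48*4*3*(4 + 4*3) = -48*12*(4 + 12) = -48*12*16 = -24*384 = -9216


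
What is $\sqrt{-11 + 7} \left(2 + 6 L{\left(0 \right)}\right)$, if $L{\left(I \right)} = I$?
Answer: $4 i \approx 4.0 i$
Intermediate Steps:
$\sqrt{-11 + 7} \left(2 + 6 L{\left(0 \right)}\right) = \sqrt{-11 + 7} \left(2 + 6 \cdot 0\right) = \sqrt{-4} \left(2 + 0\right) = 2 i 2 = 4 i$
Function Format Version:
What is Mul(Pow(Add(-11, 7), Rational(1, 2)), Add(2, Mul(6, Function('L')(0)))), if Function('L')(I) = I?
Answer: Mul(4, I) ≈ Mul(4.0000, I)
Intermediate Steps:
Mul(Pow(Add(-11, 7), Rational(1, 2)), Add(2, Mul(6, Function('L')(0)))) = Mul(Pow(Add(-11, 7), Rational(1, 2)), Add(2, Mul(6, 0))) = Mul(Pow(-4, Rational(1, 2)), Add(2, 0)) = Mul(Mul(2, I), 2) = Mul(4, I)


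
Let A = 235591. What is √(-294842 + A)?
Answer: I*√59251 ≈ 243.42*I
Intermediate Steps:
√(-294842 + A) = √(-294842 + 235591) = √(-59251) = I*√59251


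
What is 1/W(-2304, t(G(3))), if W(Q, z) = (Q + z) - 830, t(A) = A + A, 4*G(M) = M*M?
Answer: -2/6259 ≈ -0.00031954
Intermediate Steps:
G(M) = M²/4 (G(M) = (M*M)/4 = M²/4)
t(A) = 2*A
W(Q, z) = -830 + Q + z
1/W(-2304, t(G(3))) = 1/(-830 - 2304 + 2*((¼)*3²)) = 1/(-830 - 2304 + 2*((¼)*9)) = 1/(-830 - 2304 + 2*(9/4)) = 1/(-830 - 2304 + 9/2) = 1/(-6259/2) = -2/6259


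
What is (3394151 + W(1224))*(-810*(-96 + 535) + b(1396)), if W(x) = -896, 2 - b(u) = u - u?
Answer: -1206600758940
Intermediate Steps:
b(u) = 2 (b(u) = 2 - (u - u) = 2 - 1*0 = 2 + 0 = 2)
(3394151 + W(1224))*(-810*(-96 + 535) + b(1396)) = (3394151 - 896)*(-810*(-96 + 535) + 2) = 3393255*(-810*439 + 2) = 3393255*(-355590 + 2) = 3393255*(-355588) = -1206600758940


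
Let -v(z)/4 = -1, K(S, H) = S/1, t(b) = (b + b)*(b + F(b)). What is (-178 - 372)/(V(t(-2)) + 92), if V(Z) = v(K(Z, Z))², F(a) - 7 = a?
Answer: -275/54 ≈ -5.0926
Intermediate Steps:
F(a) = 7 + a
t(b) = 2*b*(7 + 2*b) (t(b) = (b + b)*(b + (7 + b)) = (2*b)*(7 + 2*b) = 2*b*(7 + 2*b))
K(S, H) = S (K(S, H) = S*1 = S)
v(z) = 4 (v(z) = -4*(-1) = 4)
V(Z) = 16 (V(Z) = 4² = 16)
(-178 - 372)/(V(t(-2)) + 92) = (-178 - 372)/(16 + 92) = -550/108 = -550*1/108 = -275/54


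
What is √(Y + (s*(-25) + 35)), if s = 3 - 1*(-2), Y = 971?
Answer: √881 ≈ 29.682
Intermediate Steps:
s = 5 (s = 3 + 2 = 5)
√(Y + (s*(-25) + 35)) = √(971 + (5*(-25) + 35)) = √(971 + (-125 + 35)) = √(971 - 90) = √881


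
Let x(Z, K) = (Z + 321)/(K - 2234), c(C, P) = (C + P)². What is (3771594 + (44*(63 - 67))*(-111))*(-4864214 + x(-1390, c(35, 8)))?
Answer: -202849428048078/11 ≈ -1.8441e+13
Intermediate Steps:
x(Z, K) = (321 + Z)/(-2234 + K)
(3771594 + (44*(63 - 67))*(-111))*(-4864214 + x(-1390, c(35, 8))) = (3771594 + (44*(63 - 67))*(-111))*(-4864214 + (321 - 1390)/(-2234 + (35 + 8)²)) = (3771594 + (44*(-4))*(-111))*(-4864214 - 1069/(-2234 + 43²)) = (3771594 - 176*(-111))*(-4864214 - 1069/(-2234 + 1849)) = (3771594 + 19536)*(-4864214 - 1069/(-385)) = 3791130*(-4864214 - 1/385*(-1069)) = 3791130*(-4864214 + 1069/385) = 3791130*(-1872721321/385) = -202849428048078/11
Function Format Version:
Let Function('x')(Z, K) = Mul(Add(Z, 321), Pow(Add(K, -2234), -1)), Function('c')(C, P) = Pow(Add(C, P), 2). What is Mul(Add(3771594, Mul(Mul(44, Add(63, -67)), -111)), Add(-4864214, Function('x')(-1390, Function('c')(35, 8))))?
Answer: Rational(-202849428048078, 11) ≈ -1.8441e+13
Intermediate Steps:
Function('x')(Z, K) = Mul(Pow(Add(-2234, K), -1), Add(321, Z)) (Function('x')(Z, K) = Mul(Add(321, Z), Pow(Add(-2234, K), -1)) = Mul(Pow(Add(-2234, K), -1), Add(321, Z)))
Mul(Add(3771594, Mul(Mul(44, Add(63, -67)), -111)), Add(-4864214, Function('x')(-1390, Function('c')(35, 8)))) = Mul(Add(3771594, Mul(Mul(44, Add(63, -67)), -111)), Add(-4864214, Mul(Pow(Add(-2234, Pow(Add(35, 8), 2)), -1), Add(321, -1390)))) = Mul(Add(3771594, Mul(Mul(44, -4), -111)), Add(-4864214, Mul(Pow(Add(-2234, Pow(43, 2)), -1), -1069))) = Mul(Add(3771594, Mul(-176, -111)), Add(-4864214, Mul(Pow(Add(-2234, 1849), -1), -1069))) = Mul(Add(3771594, 19536), Add(-4864214, Mul(Pow(-385, -1), -1069))) = Mul(3791130, Add(-4864214, Mul(Rational(-1, 385), -1069))) = Mul(3791130, Add(-4864214, Rational(1069, 385))) = Mul(3791130, Rational(-1872721321, 385)) = Rational(-202849428048078, 11)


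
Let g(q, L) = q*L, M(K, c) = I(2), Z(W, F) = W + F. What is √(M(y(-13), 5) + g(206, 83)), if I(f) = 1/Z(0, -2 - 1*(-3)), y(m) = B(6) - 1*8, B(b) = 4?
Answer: √17099 ≈ 130.76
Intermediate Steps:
Z(W, F) = F + W
y(m) = -4 (y(m) = 4 - 1*8 = 4 - 8 = -4)
I(f) = 1 (I(f) = 1/((-2 - 1*(-3)) + 0) = 1/((-2 + 3) + 0) = 1/(1 + 0) = 1/1 = 1)
M(K, c) = 1
g(q, L) = L*q
√(M(y(-13), 5) + g(206, 83)) = √(1 + 83*206) = √(1 + 17098) = √17099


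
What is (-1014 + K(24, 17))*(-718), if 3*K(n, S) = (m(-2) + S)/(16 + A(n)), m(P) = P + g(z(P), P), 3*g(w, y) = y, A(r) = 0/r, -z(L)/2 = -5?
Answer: 52404307/72 ≈ 7.2784e+5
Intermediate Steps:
z(L) = 10 (z(L) = -2*(-5) = 10)
A(r) = 0
g(w, y) = y/3
m(P) = 4*P/3 (m(P) = P + P/3 = 4*P/3)
K(n, S) = -1/18 + S/48 (K(n, S) = (((4/3)*(-2) + S)/(16 + 0))/3 = ((-8/3 + S)/16)/3 = ((-8/3 + S)*(1/16))/3 = (-⅙ + S/16)/3 = -1/18 + S/48)
(-1014 + K(24, 17))*(-718) = (-1014 + (-1/18 + (1/48)*17))*(-718) = (-1014 + (-1/18 + 17/48))*(-718) = (-1014 + 43/144)*(-718) = -145973/144*(-718) = 52404307/72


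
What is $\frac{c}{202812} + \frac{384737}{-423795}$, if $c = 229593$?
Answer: $\frac{6423694997}{28650237180} \approx 0.22421$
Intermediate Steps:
$\frac{c}{202812} + \frac{384737}{-423795} = \frac{229593}{202812} + \frac{384737}{-423795} = 229593 \cdot \frac{1}{202812} + 384737 \left(- \frac{1}{423795}\right) = \frac{76531}{67604} - \frac{384737}{423795} = \frac{6423694997}{28650237180}$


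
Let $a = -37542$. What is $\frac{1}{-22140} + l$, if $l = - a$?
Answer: $\frac{831179879}{22140} \approx 37542.0$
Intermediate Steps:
$l = 37542$ ($l = \left(-1\right) \left(-37542\right) = 37542$)
$\frac{1}{-22140} + l = \frac{1}{-22140} + 37542 = - \frac{1}{22140} + 37542 = \frac{831179879}{22140}$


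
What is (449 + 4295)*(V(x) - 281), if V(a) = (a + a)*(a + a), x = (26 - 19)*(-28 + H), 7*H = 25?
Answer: 553544152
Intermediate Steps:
H = 25/7 (H = (⅐)*25 = 25/7 ≈ 3.5714)
x = -171 (x = (26 - 19)*(-28 + 25/7) = 7*(-171/7) = -171)
V(a) = 4*a² (V(a) = (2*a)*(2*a) = 4*a²)
(449 + 4295)*(V(x) - 281) = (449 + 4295)*(4*(-171)² - 281) = 4744*(4*29241 - 281) = 4744*(116964 - 281) = 4744*116683 = 553544152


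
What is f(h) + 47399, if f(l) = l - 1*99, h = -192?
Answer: 47108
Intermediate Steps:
f(l) = -99 + l (f(l) = l - 99 = -99 + l)
f(h) + 47399 = (-99 - 192) + 47399 = -291 + 47399 = 47108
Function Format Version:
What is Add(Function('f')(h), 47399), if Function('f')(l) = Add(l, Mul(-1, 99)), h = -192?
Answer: 47108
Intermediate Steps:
Function('f')(l) = Add(-99, l) (Function('f')(l) = Add(l, -99) = Add(-99, l))
Add(Function('f')(h), 47399) = Add(Add(-99, -192), 47399) = Add(-291, 47399) = 47108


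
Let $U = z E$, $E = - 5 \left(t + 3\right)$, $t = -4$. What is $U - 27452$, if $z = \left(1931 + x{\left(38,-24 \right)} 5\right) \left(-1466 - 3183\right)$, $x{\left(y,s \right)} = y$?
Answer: $-49330097$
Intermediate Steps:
$E = 5$ ($E = - 5 \left(-4 + 3\right) = \left(-5\right) \left(-1\right) = 5$)
$z = -9860529$ ($z = \left(1931 + 38 \cdot 5\right) \left(-1466 - 3183\right) = \left(1931 + 190\right) \left(-4649\right) = 2121 \left(-4649\right) = -9860529$)
$U = -49302645$ ($U = \left(-9860529\right) 5 = -49302645$)
$U - 27452 = -49302645 - 27452 = -49330097$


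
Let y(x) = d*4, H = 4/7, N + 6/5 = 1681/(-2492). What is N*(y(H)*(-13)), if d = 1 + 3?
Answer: 1214564/3115 ≈ 389.91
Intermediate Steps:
d = 4
N = -23357/12460 (N = -6/5 + 1681/(-2492) = -6/5 + 1681*(-1/2492) = -6/5 - 1681/2492 = -23357/12460 ≈ -1.8746)
H = 4/7 (H = 4*(⅐) = 4/7 ≈ 0.57143)
y(x) = 16 (y(x) = 4*4 = 16)
N*(y(H)*(-13)) = -93428*(-13)/3115 = -23357/12460*(-208) = 1214564/3115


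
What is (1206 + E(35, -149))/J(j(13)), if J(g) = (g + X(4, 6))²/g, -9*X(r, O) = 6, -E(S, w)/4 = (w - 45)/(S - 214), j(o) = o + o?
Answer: 12583233/258476 ≈ 48.682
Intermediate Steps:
j(o) = 2*o
E(S, w) = -4*(-45 + w)/(-214 + S) (E(S, w) = -4*(w - 45)/(S - 214) = -4*(-45 + w)/(-214 + S))
X(r, O) = -⅔ (X(r, O) = -⅑*6 = -⅔)
J(g) = (-⅔ + g)²/g (J(g) = (g - ⅔)²/g = (-⅔ + g)²/g)
(1206 + E(35, -149))/J(j(13)) = (1206 + 4*(45 - 1*(-149))/(-214 + 35))/(((-2 + 3*(2*13))²/(9*((2*13))))) = (1206 + 4*(45 + 149)/(-179))/(((⅑)*(-2 + 3*26)²/26)) = (1206 + 4*(-1/179)*194)/(((⅑)*(1/26)*(-2 + 78)²)) = (1206 - 776/179)/(((⅑)*(1/26)*76²)) = 215098/(179*(((⅑)*(1/26)*5776))) = 215098/(179*(2888/117)) = (215098/179)*(117/2888) = 12583233/258476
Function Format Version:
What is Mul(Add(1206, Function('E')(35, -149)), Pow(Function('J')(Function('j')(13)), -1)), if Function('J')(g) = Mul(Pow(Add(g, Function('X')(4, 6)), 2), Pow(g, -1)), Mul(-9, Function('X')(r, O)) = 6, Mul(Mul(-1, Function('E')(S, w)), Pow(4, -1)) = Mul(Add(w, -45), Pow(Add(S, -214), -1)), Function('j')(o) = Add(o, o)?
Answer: Rational(12583233, 258476) ≈ 48.682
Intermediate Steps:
Function('j')(o) = Mul(2, o)
Function('E')(S, w) = Mul(-4, Pow(Add(-214, S), -1), Add(-45, w)) (Function('E')(S, w) = Mul(-4, Mul(Add(w, -45), Pow(Add(S, -214), -1))) = Mul(-4, Mul(Add(-45, w), Pow(Add(-214, S), -1))) = Mul(-4, Mul(Pow(Add(-214, S), -1), Add(-45, w))) = Mul(-4, Pow(Add(-214, S), -1), Add(-45, w)))
Function('X')(r, O) = Rational(-2, 3) (Function('X')(r, O) = Mul(Rational(-1, 9), 6) = Rational(-2, 3))
Function('J')(g) = Mul(Pow(g, -1), Pow(Add(Rational(-2, 3), g), 2)) (Function('J')(g) = Mul(Pow(Add(g, Rational(-2, 3)), 2), Pow(g, -1)) = Mul(Pow(Add(Rational(-2, 3), g), 2), Pow(g, -1)) = Mul(Pow(g, -1), Pow(Add(Rational(-2, 3), g), 2)))
Mul(Add(1206, Function('E')(35, -149)), Pow(Function('J')(Function('j')(13)), -1)) = Mul(Add(1206, Mul(4, Pow(Add(-214, 35), -1), Add(45, Mul(-1, -149)))), Pow(Mul(Rational(1, 9), Pow(Mul(2, 13), -1), Pow(Add(-2, Mul(3, Mul(2, 13))), 2)), -1)) = Mul(Add(1206, Mul(4, Pow(-179, -1), Add(45, 149))), Pow(Mul(Rational(1, 9), Pow(26, -1), Pow(Add(-2, Mul(3, 26)), 2)), -1)) = Mul(Add(1206, Mul(4, Rational(-1, 179), 194)), Pow(Mul(Rational(1, 9), Rational(1, 26), Pow(Add(-2, 78), 2)), -1)) = Mul(Add(1206, Rational(-776, 179)), Pow(Mul(Rational(1, 9), Rational(1, 26), Pow(76, 2)), -1)) = Mul(Rational(215098, 179), Pow(Mul(Rational(1, 9), Rational(1, 26), 5776), -1)) = Mul(Rational(215098, 179), Pow(Rational(2888, 117), -1)) = Mul(Rational(215098, 179), Rational(117, 2888)) = Rational(12583233, 258476)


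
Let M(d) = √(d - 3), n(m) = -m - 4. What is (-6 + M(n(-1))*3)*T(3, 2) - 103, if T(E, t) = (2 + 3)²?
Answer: -253 + 75*I*√6 ≈ -253.0 + 183.71*I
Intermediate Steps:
n(m) = -4 - m
M(d) = √(-3 + d)
T(E, t) = 25 (T(E, t) = 5² = 25)
(-6 + M(n(-1))*3)*T(3, 2) - 103 = (-6 + √(-3 + (-4 - 1*(-1)))*3)*25 - 103 = (-6 + √(-3 + (-4 + 1))*3)*25 - 103 = (-6 + √(-3 - 3)*3)*25 - 103 = (-6 + √(-6)*3)*25 - 103 = (-6 + (I*√6)*3)*25 - 103 = (-6 + 3*I*√6)*25 - 103 = (-150 + 75*I*√6) - 103 = -253 + 75*I*√6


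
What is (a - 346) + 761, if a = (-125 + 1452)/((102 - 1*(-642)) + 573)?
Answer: 547882/1317 ≈ 416.01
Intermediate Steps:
a = 1327/1317 (a = 1327/((102 + 642) + 573) = 1327/(744 + 573) = 1327/1317 ≈ 1.0076)
(a - 346) + 761 = (1327/1317 - 346) + 761 = -454355/1317 + 761 = 547882/1317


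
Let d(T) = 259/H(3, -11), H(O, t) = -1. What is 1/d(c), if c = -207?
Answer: -1/259 ≈ -0.0038610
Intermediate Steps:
d(T) = -259 (d(T) = 259/(-1) = 259*(-1) = -259)
1/d(c) = 1/(-259) = -1/259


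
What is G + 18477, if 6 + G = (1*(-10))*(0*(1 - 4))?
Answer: 18471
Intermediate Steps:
G = -6 (G = -6 + (1*(-10))*(0*(1 - 4)) = -6 - 0*(-3) = -6 - 10*0 = -6 + 0 = -6)
G + 18477 = -6 + 18477 = 18471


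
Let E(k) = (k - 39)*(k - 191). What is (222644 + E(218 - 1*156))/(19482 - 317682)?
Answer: -219677/298200 ≈ -0.73668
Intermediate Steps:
E(k) = (-191 + k)*(-39 + k) (E(k) = (-39 + k)*(-191 + k) = (-191 + k)*(-39 + k))
(222644 + E(218 - 1*156))/(19482 - 317682) = (222644 + (7449 + (218 - 1*156)² - 230*(218 - 1*156)))/(19482 - 317682) = (222644 + (7449 + (218 - 156)² - 230*(218 - 156)))/(-298200) = (222644 + (7449 + 62² - 230*62))*(-1/298200) = (222644 + (7449 + 3844 - 14260))*(-1/298200) = (222644 - 2967)*(-1/298200) = 219677*(-1/298200) = -219677/298200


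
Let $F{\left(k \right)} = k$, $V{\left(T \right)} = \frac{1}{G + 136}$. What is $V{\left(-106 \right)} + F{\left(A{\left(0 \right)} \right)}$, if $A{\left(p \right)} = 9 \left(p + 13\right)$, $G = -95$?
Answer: $\frac{4798}{41} \approx 117.02$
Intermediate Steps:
$A{\left(p \right)} = 117 + 9 p$ ($A{\left(p \right)} = 9 \left(13 + p\right) = 117 + 9 p$)
$V{\left(T \right)} = \frac{1}{41}$ ($V{\left(T \right)} = \frac{1}{-95 + 136} = \frac{1}{41}$)
$V{\left(-106 \right)} + F{\left(A{\left(0 \right)} \right)} = \frac{1}{41} + \left(117 + 9 \cdot 0\right) = \frac{1}{41} + \left(117 + 0\right) = \frac{1}{41} + 117 = \frac{4798}{41}$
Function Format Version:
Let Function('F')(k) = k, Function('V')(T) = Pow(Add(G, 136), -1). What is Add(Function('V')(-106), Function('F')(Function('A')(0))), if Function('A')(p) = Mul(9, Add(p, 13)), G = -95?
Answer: Rational(4798, 41) ≈ 117.02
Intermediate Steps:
Function('A')(p) = Add(117, Mul(9, p)) (Function('A')(p) = Mul(9, Add(13, p)) = Add(117, Mul(9, p)))
Function('V')(T) = Rational(1, 41) (Function('V')(T) = Pow(Add(-95, 136), -1) = Pow(41, -1) = Rational(1, 41))
Add(Function('V')(-106), Function('F')(Function('A')(0))) = Add(Rational(1, 41), Add(117, Mul(9, 0))) = Add(Rational(1, 41), Add(117, 0)) = Add(Rational(1, 41), 117) = Rational(4798, 41)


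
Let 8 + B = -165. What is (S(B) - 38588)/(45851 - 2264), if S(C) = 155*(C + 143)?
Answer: -43238/43587 ≈ -0.99199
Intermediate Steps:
B = -173 (B = -8 - 165 = -173)
S(C) = 22165 + 155*C (S(C) = 155*(143 + C) = 22165 + 155*C)
(S(B) - 38588)/(45851 - 2264) = ((22165 + 155*(-173)) - 38588)/(45851 - 2264) = ((22165 - 26815) - 38588)/43587 = (-4650 - 38588)*(1/43587) = -43238*1/43587 = -43238/43587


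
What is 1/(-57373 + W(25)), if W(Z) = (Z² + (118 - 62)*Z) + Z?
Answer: -1/55323 ≈ -1.8076e-5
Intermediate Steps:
W(Z) = Z² + 57*Z (W(Z) = (Z² + 56*Z) + Z = Z² + 57*Z)
1/(-57373 + W(25)) = 1/(-57373 + 25*(57 + 25)) = 1/(-57373 + 25*82) = 1/(-57373 + 2050) = 1/(-55323) = -1/55323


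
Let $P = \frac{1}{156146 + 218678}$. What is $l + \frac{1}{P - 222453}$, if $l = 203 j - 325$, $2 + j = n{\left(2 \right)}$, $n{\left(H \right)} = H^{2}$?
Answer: $\frac{6753838210127}{83380723271} \approx 81.0$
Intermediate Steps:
$P = \frac{1}{374824} \approx 2.6679 \cdot 10^{-6}$
$j = 2$ ($j = -2 + 2^{2} = -2 + 4 = 2$)
$l = 81$ ($l = 203 \cdot 2 - 325 = 406 - 325 = 81$)
$l + \frac{1}{P - 222453} = 81 + \frac{1}{\frac{1}{374824} - 222453} = 81 + \frac{1}{- \frac{83380723271}{374824}} = 81 - \frac{374824}{83380723271} = \frac{6753838210127}{83380723271}$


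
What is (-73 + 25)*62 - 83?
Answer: -3059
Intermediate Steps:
(-73 + 25)*62 - 83 = -48*62 - 83 = -2976 - 83 = -3059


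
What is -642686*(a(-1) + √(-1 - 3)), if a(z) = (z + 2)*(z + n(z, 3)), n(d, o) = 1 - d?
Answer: -642686 - 1285372*I ≈ -6.4269e+5 - 1.2854e+6*I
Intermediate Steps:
a(z) = 2 + z (a(z) = (z + 2)*(z + (1 - z)) = (2 + z)*1 = 2 + z)
-642686*(a(-1) + √(-1 - 3)) = -642686*((2 - 1) + √(-1 - 3)) = -642686*(1 + √(-4)) = -642686*(1 + 2*I) = -642686 - 1285372*I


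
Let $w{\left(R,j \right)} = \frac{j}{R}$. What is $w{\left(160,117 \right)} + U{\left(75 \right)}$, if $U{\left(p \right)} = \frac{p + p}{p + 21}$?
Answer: $\frac{367}{160} \approx 2.2938$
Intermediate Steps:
$U{\left(p \right)} = \frac{2 p}{21 + p}$
$w{\left(160,117 \right)} + U{\left(75 \right)} = \frac{117}{160} + 2 \cdot 75 \frac{1}{21 + 75} = 117 \cdot \frac{1}{160} + 2 \cdot 75 \cdot \frac{1}{96} = \frac{117}{160} + 2 \cdot 75 \cdot \frac{1}{96} = \frac{117}{160} + \frac{25}{16} = \frac{367}{160}$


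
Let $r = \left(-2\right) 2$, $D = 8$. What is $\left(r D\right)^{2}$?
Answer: $1024$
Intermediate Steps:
$r = -4$
$\left(r D\right)^{2} = \left(\left(-4\right) 8\right)^{2} = \left(-32\right)^{2} = 1024$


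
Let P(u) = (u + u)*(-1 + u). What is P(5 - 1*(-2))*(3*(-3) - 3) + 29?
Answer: -979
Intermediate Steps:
P(u) = 2*u*(-1 + u) (P(u) = (2*u)*(-1 + u) = 2*u*(-1 + u))
P(5 - 1*(-2))*(3*(-3) - 3) + 29 = (2*(5 - 1*(-2))*(-1 + (5 - 1*(-2))))*(3*(-3) - 3) + 29 = (2*(5 + 2)*(-1 + (5 + 2)))*(-9 - 3) + 29 = (2*7*(-1 + 7))*(-12) + 29 = (2*7*6)*(-12) + 29 = 84*(-12) + 29 = -1008 + 29 = -979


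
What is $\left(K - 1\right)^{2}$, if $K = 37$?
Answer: $1296$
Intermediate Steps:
$\left(K - 1\right)^{2} = \left(37 - 1\right)^{2} = 36^{2} = 1296$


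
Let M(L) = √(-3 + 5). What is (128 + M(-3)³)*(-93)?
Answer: -11904 - 186*√2 ≈ -12167.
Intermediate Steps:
M(L) = √2
(128 + M(-3)³)*(-93) = (128 + (√2)³)*(-93) = (128 + 2*√2)*(-93) = -11904 - 186*√2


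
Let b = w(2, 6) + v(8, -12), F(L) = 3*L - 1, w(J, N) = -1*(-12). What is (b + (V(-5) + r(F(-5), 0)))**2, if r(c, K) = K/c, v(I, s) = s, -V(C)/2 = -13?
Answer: 676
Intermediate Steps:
V(C) = 26 (V(C) = -2*(-13) = 26)
w(J, N) = 12
F(L) = -1 + 3*L
b = 0 (b = 12 - 12 = 0)
(b + (V(-5) + r(F(-5), 0)))**2 = (0 + (26 + 0/(-1 + 3*(-5))))**2 = (0 + (26 + 0/(-1 - 15)))**2 = (0 + (26 + 0/(-16)))**2 = (0 + (26 + 0*(-1/16)))**2 = (0 + (26 + 0))**2 = (0 + 26)**2 = 26**2 = 676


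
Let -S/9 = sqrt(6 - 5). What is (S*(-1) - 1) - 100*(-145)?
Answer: 14508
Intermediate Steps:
S = -9 (S = -9*sqrt(6 - 5) = -9*sqrt(1) = -9*1 = -9)
(S*(-1) - 1) - 100*(-145) = (-9*(-1) - 1) - 100*(-145) = (9 - 1) + 14500 = 8 + 14500 = 14508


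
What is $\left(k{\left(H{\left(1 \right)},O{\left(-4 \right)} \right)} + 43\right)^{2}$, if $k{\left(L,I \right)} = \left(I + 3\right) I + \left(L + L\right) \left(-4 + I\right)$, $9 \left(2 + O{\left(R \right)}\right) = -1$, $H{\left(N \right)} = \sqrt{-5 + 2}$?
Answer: $\frac{8155261}{6561} - \frac{732820 i \sqrt{3}}{729} \approx 1243.0 - 1741.1 i$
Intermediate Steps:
$H{\left(N \right)} = i \sqrt{3}$ ($H{\left(N \right)} = \sqrt{-3} = i \sqrt{3}$)
$O{\left(R \right)} = - \frac{19}{9}$ ($O{\left(R \right)} = -2 + \frac{1}{9} \left(-1\right) = -2 - \frac{1}{9} = - \frac{19}{9}$)
$k{\left(L,I \right)} = I \left(3 + I\right) + 2 L \left(-4 + I\right)$ ($k{\left(L,I \right)} = \left(3 + I\right) I + 2 L \left(-4 + I\right) = I \left(3 + I\right) + 2 L \left(-4 + I\right)$)
$\left(k{\left(H{\left(1 \right)},O{\left(-4 \right)} \right)} + 43\right)^{2} = \left(\left(\left(- \frac{19}{9}\right)^{2} - 8 i \sqrt{3} + 3 \left(- \frac{19}{9}\right) + 2 \left(- \frac{19}{9}\right) i \sqrt{3}\right) + 43\right)^{2} = \left(\left(\frac{361}{81} - 8 i \sqrt{3} - \frac{19}{3} - \frac{38 i \sqrt{3}}{9}\right) + 43\right)^{2} = \left(\left(- \frac{152}{81} - \frac{110 i \sqrt{3}}{9}\right) + 43\right)^{2} = \left(\frac{3331}{81} - \frac{110 i \sqrt{3}}{9}\right)^{2}$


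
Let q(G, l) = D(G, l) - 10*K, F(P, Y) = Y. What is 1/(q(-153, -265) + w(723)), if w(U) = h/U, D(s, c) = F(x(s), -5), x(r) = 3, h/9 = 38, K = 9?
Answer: -241/22781 ≈ -0.010579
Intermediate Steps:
h = 342 (h = 9*38 = 342)
D(s, c) = -5
q(G, l) = -95 (q(G, l) = -5 - 10*9 = -5 - 90 = -95)
w(U) = 342/U
1/(q(-153, -265) + w(723)) = 1/(-95 + 342/723) = 1/(-95 + 342*(1/723)) = 1/(-95 + 114/241) = 1/(-22781/241) = -241/22781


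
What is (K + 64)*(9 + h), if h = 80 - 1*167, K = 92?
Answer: -12168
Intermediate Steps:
h = -87 (h = 80 - 167 = -87)
(K + 64)*(9 + h) = (92 + 64)*(9 - 87) = 156*(-78) = -12168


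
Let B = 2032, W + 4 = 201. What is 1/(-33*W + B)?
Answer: -1/4469 ≈ -0.00022376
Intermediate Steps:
W = 197 (W = -4 + 201 = 197)
1/(-33*W + B) = 1/(-33*197 + 2032) = 1/(-6501 + 2032) = 1/(-4469) = -1/4469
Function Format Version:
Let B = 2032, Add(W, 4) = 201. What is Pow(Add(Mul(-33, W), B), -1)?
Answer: Rational(-1, 4469) ≈ -0.00022376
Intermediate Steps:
W = 197 (W = Add(-4, 201) = 197)
Pow(Add(Mul(-33, W), B), -1) = Pow(Add(Mul(-33, 197), 2032), -1) = Pow(Add(-6501, 2032), -1) = Pow(-4469, -1) = Rational(-1, 4469)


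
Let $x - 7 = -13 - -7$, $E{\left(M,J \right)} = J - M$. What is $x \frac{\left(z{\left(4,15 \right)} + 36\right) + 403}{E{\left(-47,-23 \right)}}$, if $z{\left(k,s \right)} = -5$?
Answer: $\frac{217}{12} \approx 18.083$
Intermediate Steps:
$x = 1$ ($x = 7 - 6 = 1$)
$x \frac{\left(z{\left(4,15 \right)} + 36\right) + 403}{E{\left(-47,-23 \right)}} = 1 \frac{\left(-5 + 36\right) + 403}{-23 - -47} = 1 \frac{31 + 403}{-23 + 47} = 1 \cdot \frac{434}{24} = 1 \cdot 434 \cdot \frac{1}{24} = 1 \cdot \frac{217}{12} = \frac{217}{12}$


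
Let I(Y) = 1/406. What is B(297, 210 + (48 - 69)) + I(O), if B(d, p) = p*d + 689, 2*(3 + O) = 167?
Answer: 23069733/406 ≈ 56822.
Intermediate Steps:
O = 161/2 (O = -3 + (1/2)*167 = -3 + 167/2 = 161/2 ≈ 80.500)
B(d, p) = 689 + d*p (B(d, p) = d*p + 689 = 689 + d*p)
I(Y) = 1/406
B(297, 210 + (48 - 69)) + I(O) = (689 + 297*(210 + (48 - 69))) + 1/406 = (689 + 297*(210 - 21)) + 1/406 = (689 + 297*189) + 1/406 = (689 + 56133) + 1/406 = 56822 + 1/406 = 23069733/406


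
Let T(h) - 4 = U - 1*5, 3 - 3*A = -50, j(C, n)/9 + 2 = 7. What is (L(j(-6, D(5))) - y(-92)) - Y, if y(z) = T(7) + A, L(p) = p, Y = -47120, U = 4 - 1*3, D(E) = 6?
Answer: 141442/3 ≈ 47147.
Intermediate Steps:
U = 1 (U = 4 - 3 = 1)
j(C, n) = 45 (j(C, n) = -18 + 9*7 = -18 + 63 = 45)
A = 53/3 (A = 1 - ⅓*(-50) = 1 + 50/3 = 53/3 ≈ 17.667)
T(h) = 0 (T(h) = 4 + (1 - 1*5) = 4 + (1 - 5) = 4 - 4 = 0)
y(z) = 53/3 (y(z) = 0 + 53/3 = 53/3)
(L(j(-6, D(5))) - y(-92)) - Y = (45 - 1*53/3) - 1*(-47120) = (45 - 53/3) + 47120 = 82/3 + 47120 = 141442/3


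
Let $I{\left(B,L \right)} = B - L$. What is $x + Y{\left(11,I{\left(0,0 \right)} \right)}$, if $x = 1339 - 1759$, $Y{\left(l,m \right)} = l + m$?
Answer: $-409$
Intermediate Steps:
$x = -420$ ($x = 1339 - 1759 = -420$)
$x + Y{\left(11,I{\left(0,0 \right)} \right)} = -420 + \left(11 + \left(0 - 0\right)\right) = -420 + \left(11 + \left(0 + 0\right)\right) = -420 + \left(11 + 0\right) = -420 + 11 = -409$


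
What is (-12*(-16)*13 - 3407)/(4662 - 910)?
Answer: -911/3752 ≈ -0.24280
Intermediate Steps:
(-12*(-16)*13 - 3407)/(4662 - 910) = (192*13 - 3407)/3752 = (2496 - 3407)*(1/3752) = -911*1/3752 = -911/3752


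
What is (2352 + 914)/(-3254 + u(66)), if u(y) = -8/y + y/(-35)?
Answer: -1886115/1880344 ≈ -1.0031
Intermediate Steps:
u(y) = -8/y - y/35 (u(y) = -8/y + y*(-1/35) = -8/y - y/35)
(2352 + 914)/(-3254 + u(66)) = (2352 + 914)/(-3254 + (-8/66 - 1/35*66)) = 3266/(-3254 + (-8*1/66 - 66/35)) = 3266/(-3254 + (-4/33 - 66/35)) = 3266/(-3254 - 2318/1155) = 3266/(-3760688/1155) = 3266*(-1155/3760688) = -1886115/1880344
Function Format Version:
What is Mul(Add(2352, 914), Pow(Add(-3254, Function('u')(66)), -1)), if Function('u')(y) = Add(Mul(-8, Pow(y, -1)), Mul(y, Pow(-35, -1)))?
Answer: Rational(-1886115, 1880344) ≈ -1.0031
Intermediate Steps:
Function('u')(y) = Add(Mul(-8, Pow(y, -1)), Mul(Rational(-1, 35), y)) (Function('u')(y) = Add(Mul(-8, Pow(y, -1)), Mul(y, Rational(-1, 35))) = Add(Mul(-8, Pow(y, -1)), Mul(Rational(-1, 35), y)))
Mul(Add(2352, 914), Pow(Add(-3254, Function('u')(66)), -1)) = Mul(Add(2352, 914), Pow(Add(-3254, Add(Mul(-8, Pow(66, -1)), Mul(Rational(-1, 35), 66))), -1)) = Mul(3266, Pow(Add(-3254, Add(Mul(-8, Rational(1, 66)), Rational(-66, 35))), -1)) = Mul(3266, Pow(Add(-3254, Add(Rational(-4, 33), Rational(-66, 35))), -1)) = Mul(3266, Pow(Add(-3254, Rational(-2318, 1155)), -1)) = Mul(3266, Pow(Rational(-3760688, 1155), -1)) = Mul(3266, Rational(-1155, 3760688)) = Rational(-1886115, 1880344)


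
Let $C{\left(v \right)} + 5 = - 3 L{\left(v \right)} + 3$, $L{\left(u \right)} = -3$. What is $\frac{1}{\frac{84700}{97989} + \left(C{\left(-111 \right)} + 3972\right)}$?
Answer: $\frac{97989}{389982931} \approx 0.00025126$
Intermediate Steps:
$C{\left(v \right)} = 7$ ($C{\left(v \right)} = -5 + \left(\left(-3\right) \left(-3\right) + 3\right) = -5 + \left(9 + 3\right) = -5 + 12 = 7$)
$\frac{1}{\frac{84700}{97989} + \left(C{\left(-111 \right)} + 3972\right)} = \frac{1}{\frac{84700}{97989} + \left(7 + 3972\right)} = \frac{1}{84700 \cdot \frac{1}{97989} + 3979} = \frac{1}{\frac{84700}{97989} + 3979} = \frac{1}{\frac{389982931}{97989}} = \frac{97989}{389982931}$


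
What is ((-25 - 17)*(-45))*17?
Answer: 32130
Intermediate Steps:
((-25 - 17)*(-45))*17 = -42*(-45)*17 = 1890*17 = 32130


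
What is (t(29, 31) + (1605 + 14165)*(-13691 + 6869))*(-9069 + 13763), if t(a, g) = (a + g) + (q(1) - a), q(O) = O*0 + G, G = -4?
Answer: -504994193622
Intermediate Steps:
q(O) = -4 (q(O) = O*0 - 4 = 0 - 4 = -4)
t(a, g) = -4 + g (t(a, g) = (a + g) + (-4 - a) = -4 + g)
(t(29, 31) + (1605 + 14165)*(-13691 + 6869))*(-9069 + 13763) = ((-4 + 31) + (1605 + 14165)*(-13691 + 6869))*(-9069 + 13763) = (27 + 15770*(-6822))*4694 = (27 - 107582940)*4694 = -107582913*4694 = -504994193622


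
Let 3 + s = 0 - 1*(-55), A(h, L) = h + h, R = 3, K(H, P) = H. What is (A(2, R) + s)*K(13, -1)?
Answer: 728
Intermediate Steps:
A(h, L) = 2*h
s = 52 (s = -3 + (0 - 1*(-55)) = -3 + (0 + 55) = -3 + 55 = 52)
(A(2, R) + s)*K(13, -1) = (2*2 + 52)*13 = (4 + 52)*13 = 56*13 = 728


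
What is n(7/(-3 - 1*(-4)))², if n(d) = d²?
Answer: 2401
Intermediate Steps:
n(7/(-3 - 1*(-4)))² = ((7/(-3 - 1*(-4)))²)² = ((7/(-3 + 4))²)² = ((7/1)²)² = ((7*1)²)² = (7²)² = 49² = 2401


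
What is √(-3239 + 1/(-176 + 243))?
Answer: 2*I*√3634951/67 ≈ 56.912*I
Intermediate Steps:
√(-3239 + 1/(-176 + 243)) = √(-3239 + 1/67) = √(-217012/67) = 2*I*√3634951/67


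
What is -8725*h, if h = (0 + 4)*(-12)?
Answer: 418800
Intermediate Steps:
h = -48 (h = 4*(-12) = -48)
-8725*h = -8725*(-48) = 418800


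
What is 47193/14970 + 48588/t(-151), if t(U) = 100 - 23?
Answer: 243665407/384230 ≈ 634.17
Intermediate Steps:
t(U) = 77
47193/14970 + 48588/t(-151) = 47193/14970 + 48588/77 = 47193*(1/14970) + 48588*(1/77) = 15731/4990 + 48588/77 = 243665407/384230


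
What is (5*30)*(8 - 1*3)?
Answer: 750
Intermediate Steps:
(5*30)*(8 - 1*3) = 150*(8 - 3) = 150*5 = 750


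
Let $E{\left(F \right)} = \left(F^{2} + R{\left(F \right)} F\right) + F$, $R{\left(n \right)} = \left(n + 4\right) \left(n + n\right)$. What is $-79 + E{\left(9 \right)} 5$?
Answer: $10901$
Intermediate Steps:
$R{\left(n \right)} = 2 n \left(4 + n\right)$ ($R{\left(n \right)} = \left(4 + n\right) 2 n = 2 n \left(4 + n\right)$)
$E{\left(F \right)} = F + F^{2} + 2 F^{2} \left(4 + F\right)$ ($E{\left(F \right)} = \left(F^{2} + 2 F \left(4 + F\right) F\right) + F = \left(F^{2} + 2 F^{2} \left(4 + F\right)\right) + F = F + F^{2} + 2 F^{2} \left(4 + F\right)$)
$-79 + E{\left(9 \right)} 5 = -79 + 9 \left(1 + 9 + 2 \cdot 9 \left(4 + 9\right)\right) 5 = -79 + 9 \left(1 + 9 + 2 \cdot 9 \cdot 13\right) 5 = -79 + 9 \left(1 + 9 + 234\right) 5 = -79 + 9 \cdot 244 \cdot 5 = -79 + 2196 \cdot 5 = -79 + 10980 = 10901$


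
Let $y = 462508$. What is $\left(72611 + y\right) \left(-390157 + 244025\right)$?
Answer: $-78198009708$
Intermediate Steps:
$\left(72611 + y\right) \left(-390157 + 244025\right) = \left(72611 + 462508\right) \left(-390157 + 244025\right) = 535119 \left(-146132\right) = -78198009708$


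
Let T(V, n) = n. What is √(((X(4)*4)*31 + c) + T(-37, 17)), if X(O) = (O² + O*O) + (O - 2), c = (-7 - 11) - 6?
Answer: √4209 ≈ 64.877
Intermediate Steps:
c = -24 (c = -18 - 6 = -24)
X(O) = -2 + O + 2*O² (X(O) = (O² + O²) + (-2 + O) = 2*O² + (-2 + O) = -2 + O + 2*O²)
√(((X(4)*4)*31 + c) + T(-37, 17)) = √((((-2 + 4 + 2*4²)*4)*31 - 24) + 17) = √((((-2 + 4 + 2*16)*4)*31 - 24) + 17) = √((((-2 + 4 + 32)*4)*31 - 24) + 17) = √(((34*4)*31 - 24) + 17) = √((136*31 - 24) + 17) = √((4216 - 24) + 17) = √(4192 + 17) = √4209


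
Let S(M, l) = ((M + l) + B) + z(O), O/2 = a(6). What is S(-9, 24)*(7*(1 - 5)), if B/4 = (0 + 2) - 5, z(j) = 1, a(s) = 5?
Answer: -112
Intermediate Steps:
O = 10 (O = 2*5 = 10)
B = -12 (B = 4*((0 + 2) - 5) = 4*(2 - 5) = 4*(-3) = -12)
S(M, l) = -11 + M + l (S(M, l) = ((M + l) - 12) + 1 = (-12 + M + l) + 1 = -11 + M + l)
S(-9, 24)*(7*(1 - 5)) = (-11 - 9 + 24)*(7*(1 - 5)) = 4*(7*(-4)) = 4*(-28) = -112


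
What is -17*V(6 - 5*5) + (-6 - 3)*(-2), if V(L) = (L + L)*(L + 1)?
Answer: -11610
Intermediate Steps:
V(L) = 2*L*(1 + L) (V(L) = (2*L)*(1 + L) = 2*L*(1 + L))
-17*V(6 - 5*5) + (-6 - 3)*(-2) = -34*(6 - 5*5)*(1 + (6 - 5*5)) + (-6 - 3)*(-2) = -34*(6 - 25)*(1 + (6 - 25)) - 9*(-2) = -34*(-19)*(1 - 19) + 18 = -34*(-19)*(-18) + 18 = -17*684 + 18 = -11628 + 18 = -11610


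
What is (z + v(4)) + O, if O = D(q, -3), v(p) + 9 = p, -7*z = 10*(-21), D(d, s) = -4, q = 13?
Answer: 21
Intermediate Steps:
z = 30 (z = -10*(-21)/7 = -1/7*(-210) = 30)
v(p) = -9 + p
O = -4
(z + v(4)) + O = (30 + (-9 + 4)) - 4 = (30 - 5) - 4 = 25 - 4 = 21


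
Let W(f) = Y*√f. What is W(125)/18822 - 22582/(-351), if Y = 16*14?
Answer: 22582/351 + 560*√5/9411 ≈ 64.469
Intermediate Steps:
Y = 224
W(f) = 224*√f
W(125)/18822 - 22582/(-351) = (224*√125)/18822 - 22582/(-351) = (224*(5*√5))*(1/18822) - 22582*(-1/351) = (1120*√5)*(1/18822) + 22582/351 = 560*√5/9411 + 22582/351 = 22582/351 + 560*√5/9411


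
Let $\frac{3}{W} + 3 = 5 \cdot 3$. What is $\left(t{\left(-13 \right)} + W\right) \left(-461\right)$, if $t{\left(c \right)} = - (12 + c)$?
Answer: $- \frac{2305}{4} \approx -576.25$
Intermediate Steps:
$t{\left(c \right)} = -12 - c$
$W = \frac{1}{4}$ ($W = \frac{3}{-3 + 5 \cdot 3} = \frac{3}{-3 + 15} = \frac{3}{12} = 3 \cdot \frac{1}{12} = \frac{1}{4} \approx 0.25$)
$\left(t{\left(-13 \right)} + W\right) \left(-461\right) = \left(\left(-12 - -13\right) + \frac{1}{4}\right) \left(-461\right) = \left(\left(-12 + 13\right) + \frac{1}{4}\right) \left(-461\right) = \left(1 + \frac{1}{4}\right) \left(-461\right) = \frac{5}{4} \left(-461\right) = - \frac{2305}{4}$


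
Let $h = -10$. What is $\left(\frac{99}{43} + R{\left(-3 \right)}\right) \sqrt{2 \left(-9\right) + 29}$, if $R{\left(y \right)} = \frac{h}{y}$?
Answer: $\frac{727 \sqrt{11}}{129} \approx 18.691$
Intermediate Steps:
$R{\left(y \right)} = - \frac{10}{y}$
$\left(\frac{99}{43} + R{\left(-3 \right)}\right) \sqrt{2 \left(-9\right) + 29} = \left(\frac{99}{43} - \frac{10}{-3}\right) \sqrt{2 \left(-9\right) + 29} = \left(99 \cdot \frac{1}{43} - - \frac{10}{3}\right) \sqrt{-18 + 29} = \left(\frac{99}{43} + \frac{10}{3}\right) \sqrt{11} = \frac{727 \sqrt{11}}{129}$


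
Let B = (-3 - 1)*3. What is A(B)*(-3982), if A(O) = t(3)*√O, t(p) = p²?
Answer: -71676*I*√3 ≈ -1.2415e+5*I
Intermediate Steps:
B = -12 (B = -4*3 = -12)
A(O) = 9*√O (A(O) = 3²*√O = 9*√O)
A(B)*(-3982) = (9*√(-12))*(-3982) = (9*(2*I*√3))*(-3982) = (18*I*√3)*(-3982) = -71676*I*√3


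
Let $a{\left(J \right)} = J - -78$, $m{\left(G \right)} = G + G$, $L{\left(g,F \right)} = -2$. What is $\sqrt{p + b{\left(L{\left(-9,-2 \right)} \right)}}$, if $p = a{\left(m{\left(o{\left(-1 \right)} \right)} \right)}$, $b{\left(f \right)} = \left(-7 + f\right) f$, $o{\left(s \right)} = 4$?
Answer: $2 \sqrt{26} \approx 10.198$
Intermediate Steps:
$m{\left(G \right)} = 2 G$
$b{\left(f \right)} = f \left(-7 + f\right)$
$a{\left(J \right)} = 78 + J$ ($a{\left(J \right)} = J + 78 = 78 + J$)
$p = 86$ ($p = 78 + 2 \cdot 4 = 78 + 8 = 86$)
$\sqrt{p + b{\left(L{\left(-9,-2 \right)} \right)}} = \sqrt{86 - 2 \left(-7 - 2\right)} = \sqrt{86 - -18} = \sqrt{86 + 18} = \sqrt{104} = 2 \sqrt{26}$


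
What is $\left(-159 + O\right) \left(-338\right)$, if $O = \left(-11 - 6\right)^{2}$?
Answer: $-43940$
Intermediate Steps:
$O = 289$ ($O = \left(-11 - 6\right)^{2} = \left(-17\right)^{2} = 289$)
$\left(-159 + O\right) \left(-338\right) = \left(-159 + 289\right) \left(-338\right) = 130 \left(-338\right) = -43940$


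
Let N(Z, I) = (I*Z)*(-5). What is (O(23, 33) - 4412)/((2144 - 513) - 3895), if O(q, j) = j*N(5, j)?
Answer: 31637/2264 ≈ 13.974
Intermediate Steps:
N(Z, I) = -5*I*Z
O(q, j) = -25*j² (O(q, j) = j*(-5*j*5) = j*(-25*j) = -25*j²)
(O(23, 33) - 4412)/((2144 - 513) - 3895) = (-25*33² - 4412)/((2144 - 513) - 3895) = (-25*1089 - 4412)/(1631 - 3895) = (-27225 - 4412)/(-2264) = -31637*(-1/2264) = 31637/2264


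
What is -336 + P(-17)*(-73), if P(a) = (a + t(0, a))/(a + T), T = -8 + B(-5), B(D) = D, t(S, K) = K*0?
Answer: -11321/30 ≈ -377.37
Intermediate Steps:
t(S, K) = 0
T = -13 (T = -8 - 5 = -13)
P(a) = a/(-13 + a) (P(a) = (a + 0)/(a - 13) = a/(-13 + a))
-336 + P(-17)*(-73) = -336 - 17/(-13 - 17)*(-73) = -336 - 17/(-30)*(-73) = -336 - 17*(-1/30)*(-73) = -336 + (17/30)*(-73) = -336 - 1241/30 = -11321/30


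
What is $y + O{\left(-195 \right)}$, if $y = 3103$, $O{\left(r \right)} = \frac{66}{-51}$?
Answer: $\frac{52729}{17} \approx 3101.7$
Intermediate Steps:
$O{\left(r \right)} = - \frac{22}{17}$ ($O{\left(r \right)} = 66 \left(- \frac{1}{51}\right) = - \frac{22}{17}$)
$y + O{\left(-195 \right)} = 3103 - \frac{22}{17} = \frac{52729}{17}$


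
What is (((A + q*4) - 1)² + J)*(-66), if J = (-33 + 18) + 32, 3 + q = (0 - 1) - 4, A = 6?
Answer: -49236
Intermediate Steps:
q = -8 (q = -3 + ((0 - 1) - 4) = -3 + (-1 - 4) = -3 - 5 = -8)
J = 17 (J = -15 + 32 = 17)
(((A + q*4) - 1)² + J)*(-66) = (((6 - 8*4) - 1)² + 17)*(-66) = (((6 - 32) - 1)² + 17)*(-66) = ((-26 - 1)² + 17)*(-66) = ((-27)² + 17)*(-66) = (729 + 17)*(-66) = 746*(-66) = -49236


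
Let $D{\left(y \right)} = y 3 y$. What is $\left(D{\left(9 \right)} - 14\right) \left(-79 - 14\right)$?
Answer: $-21297$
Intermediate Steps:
$D{\left(y \right)} = 3 y^{2}$ ($D{\left(y \right)} = 3 y y = 3 y^{2}$)
$\left(D{\left(9 \right)} - 14\right) \left(-79 - 14\right) = \left(3 \cdot 9^{2} - 14\right) \left(-79 - 14\right) = \left(3 \cdot 81 - 14\right) \left(-93\right) = \left(243 - 14\right) \left(-93\right) = 229 \left(-93\right) = -21297$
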